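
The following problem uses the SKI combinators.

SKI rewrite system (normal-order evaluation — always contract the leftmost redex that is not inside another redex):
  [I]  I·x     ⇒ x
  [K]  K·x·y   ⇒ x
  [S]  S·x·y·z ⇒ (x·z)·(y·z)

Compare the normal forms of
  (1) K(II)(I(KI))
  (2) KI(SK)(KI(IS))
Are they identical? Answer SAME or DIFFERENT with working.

Answer: SAME — A ⇓ I, B ⇓ I

Derivation:
Term A:
  start: K(II)(I(KI))
  [1] II
  [2] I

Term B:
  start: KI(SK)(KI(IS))
  [1] I(KI(IS))
  [2] KI(IS)
  [3] I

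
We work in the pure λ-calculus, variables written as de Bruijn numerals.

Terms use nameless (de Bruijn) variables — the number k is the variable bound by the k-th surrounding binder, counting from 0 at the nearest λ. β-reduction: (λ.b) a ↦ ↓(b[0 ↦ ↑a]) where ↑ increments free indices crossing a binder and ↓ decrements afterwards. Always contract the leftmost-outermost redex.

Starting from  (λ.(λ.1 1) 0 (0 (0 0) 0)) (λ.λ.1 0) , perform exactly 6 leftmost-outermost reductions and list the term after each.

Answer: after 6 steps: λ.(λ.(λ.λ.1 0) (λ.λ.1 0) 0) (λ.λ.1 0) 0

Derivation:
  start: (λ.(λ.1 1) 0 (0 (0 0) 0)) (λ.λ.1 0)
  step 1: (λ.(λ.λ.1 0) (λ.λ.1 0)) (λ.λ.1 0) ((λ.λ.1 0) ((λ.λ.1 0) (λ.λ.1 0)) (λ.λ.1 0))
  step 2: (λ.λ.1 0) (λ.λ.1 0) ((λ.λ.1 0) ((λ.λ.1 0) (λ.λ.1 0)) (λ.λ.1 0))
  step 3: (λ.(λ.λ.1 0) 0) ((λ.λ.1 0) ((λ.λ.1 0) (λ.λ.1 0)) (λ.λ.1 0))
  step 4: (λ.λ.1 0) ((λ.λ.1 0) ((λ.λ.1 0) (λ.λ.1 0)) (λ.λ.1 0))
  step 5: λ.(λ.λ.1 0) ((λ.λ.1 0) (λ.λ.1 0)) (λ.λ.1 0) 0
  step 6: λ.(λ.(λ.λ.1 0) (λ.λ.1 0) 0) (λ.λ.1 0) 0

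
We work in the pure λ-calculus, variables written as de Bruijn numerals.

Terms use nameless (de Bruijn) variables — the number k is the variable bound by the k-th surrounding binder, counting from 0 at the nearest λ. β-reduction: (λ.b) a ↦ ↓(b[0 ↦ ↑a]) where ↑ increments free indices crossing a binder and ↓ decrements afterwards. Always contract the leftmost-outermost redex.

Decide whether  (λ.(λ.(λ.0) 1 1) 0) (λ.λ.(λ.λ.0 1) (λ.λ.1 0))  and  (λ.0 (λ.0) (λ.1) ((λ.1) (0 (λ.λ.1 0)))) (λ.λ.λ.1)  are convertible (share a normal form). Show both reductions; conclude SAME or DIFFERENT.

Answer: DIFFERENT — A ⇓ λ.λ.0 (λ.λ.1 0), B ⇓ λ.λ.λ.λ.1

Derivation:
Term A:
  start: (λ.(λ.(λ.0) 1 1) 0) (λ.λ.(λ.λ.0 1) (λ.λ.1 0))
  step 1: (λ.(λ.0) (λ.λ.(λ.λ.0 1) (λ.λ.1 0)) (λ.λ.(λ.λ.0 1) (λ.λ.1 0))) (λ.λ.(λ.λ.0 1) (λ.λ.1 0))
  step 2: (λ.0) (λ.λ.(λ.λ.0 1) (λ.λ.1 0)) (λ.λ.(λ.λ.0 1) (λ.λ.1 0))
  step 3: (λ.λ.(λ.λ.0 1) (λ.λ.1 0)) (λ.λ.(λ.λ.0 1) (λ.λ.1 0))
  step 4: λ.(λ.λ.0 1) (λ.λ.1 0)
  step 5: λ.λ.0 (λ.λ.1 0)

Term B:
  start: (λ.0 (λ.0) (λ.1) ((λ.1) (0 (λ.λ.1 0)))) (λ.λ.λ.1)
  step 1: (λ.λ.λ.1) (λ.0) (λ.λ.λ.λ.1) ((λ.λ.λ.λ.1) ((λ.λ.λ.1) (λ.λ.1 0)))
  step 2: (λ.λ.1) (λ.λ.λ.λ.1) ((λ.λ.λ.λ.1) ((λ.λ.λ.1) (λ.λ.1 0)))
  step 3: (λ.λ.λ.λ.λ.1) ((λ.λ.λ.λ.1) ((λ.λ.λ.1) (λ.λ.1 0)))
  step 4: λ.λ.λ.λ.1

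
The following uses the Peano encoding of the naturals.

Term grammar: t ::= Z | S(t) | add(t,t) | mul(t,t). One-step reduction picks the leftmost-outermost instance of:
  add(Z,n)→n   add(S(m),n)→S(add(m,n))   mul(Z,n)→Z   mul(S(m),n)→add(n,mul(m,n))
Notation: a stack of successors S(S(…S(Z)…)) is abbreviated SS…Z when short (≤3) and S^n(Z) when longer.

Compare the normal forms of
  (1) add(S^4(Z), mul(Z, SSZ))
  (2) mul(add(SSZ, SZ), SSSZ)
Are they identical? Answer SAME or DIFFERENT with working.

Term A:
  start: add(S^4(Z), mul(Z, SSZ))
  step 1: S(add(SSSZ, mul(Z, SSZ)))
  step 2: S(S(add(SSZ, mul(Z, SSZ))))
  step 3: S(S(S(add(SZ, mul(Z, SSZ)))))
  step 4: S(S(S(S(add(Z, mul(Z, SSZ))))))
  step 5: S(S(S(S(mul(Z, SSZ)))))
  step 6: S^4(Z)

Term B:
  start: mul(add(SSZ, SZ), SSSZ)
  step 1: mul(S(add(SZ, SZ)), SSSZ)
  step 2: add(SSSZ, mul(add(SZ, SZ), SSSZ))
  step 3: S(add(SSZ, mul(add(SZ, SZ), SSSZ)))
  step 4: S(S(add(SZ, mul(add(SZ, SZ), SSSZ))))
  step 5: S(S(S(add(Z, mul(add(SZ, SZ), SSSZ)))))
  step 6: S(S(S(mul(add(SZ, SZ), SSSZ))))
  step 7: S(S(S(mul(S(add(Z, SZ)), SSSZ))))
  step 8: S(S(S(add(SSSZ, mul(add(Z, SZ), SSSZ)))))
  step 9: S(S(S(S(add(SSZ, mul(add(Z, SZ), SSSZ))))))
  step 10: S(S(S(S(S(add(SZ, mul(add(Z, SZ), SSSZ)))))))
  step 11: S(S(S(S(S(S(add(Z, mul(add(Z, SZ), SSSZ))))))))
  step 12: S(S(S(S(S(S(mul(add(Z, SZ), SSSZ)))))))
  step 13: S(S(S(S(S(S(mul(SZ, SSSZ)))))))
  step 14: S(S(S(S(S(S(add(SSSZ, mul(Z, SSSZ))))))))
  step 15: S(S(S(S(S(S(S(add(SSZ, mul(Z, SSSZ)))))))))
  step 16: S(S(S(S(S(S(S(S(add(SZ, mul(Z, SSSZ))))))))))
  step 17: S(S(S(S(S(S(S(S(S(add(Z, mul(Z, SSSZ)))))))))))
  step 18: S(S(S(S(S(S(S(S(S(mul(Z, SSSZ))))))))))
  step 19: S^9(Z)

Answer: DIFFERENT — A ⇓ S^4(Z), B ⇓ S^9(Z)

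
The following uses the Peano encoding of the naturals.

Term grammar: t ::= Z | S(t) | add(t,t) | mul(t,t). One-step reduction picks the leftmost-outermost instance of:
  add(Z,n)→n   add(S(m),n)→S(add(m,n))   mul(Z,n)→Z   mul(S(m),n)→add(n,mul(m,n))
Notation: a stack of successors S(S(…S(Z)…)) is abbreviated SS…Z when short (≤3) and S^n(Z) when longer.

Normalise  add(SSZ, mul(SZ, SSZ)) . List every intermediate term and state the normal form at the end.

Answer: normal form = S^4(Z)  (in 8 steps)

Working:
  start: add(SSZ, mul(SZ, SSZ))
  →1  S(add(SZ, mul(SZ, SSZ)))
  →2  S(S(add(Z, mul(SZ, SSZ))))
  →3  S(S(mul(SZ, SSZ)))
  →4  S(S(add(SSZ, mul(Z, SSZ))))
  →5  S(S(S(add(SZ, mul(Z, SSZ)))))
  →6  S(S(S(S(add(Z, mul(Z, SSZ))))))
  →7  S(S(S(S(mul(Z, SSZ)))))
  →8  S^4(Z)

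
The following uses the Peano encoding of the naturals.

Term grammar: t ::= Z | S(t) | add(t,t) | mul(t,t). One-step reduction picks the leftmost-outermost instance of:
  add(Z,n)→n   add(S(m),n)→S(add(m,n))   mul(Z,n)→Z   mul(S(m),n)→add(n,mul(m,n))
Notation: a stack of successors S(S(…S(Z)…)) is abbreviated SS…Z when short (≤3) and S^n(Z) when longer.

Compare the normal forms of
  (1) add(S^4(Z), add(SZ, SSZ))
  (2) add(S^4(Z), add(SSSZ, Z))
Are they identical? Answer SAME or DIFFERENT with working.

Answer: SAME — A ⇓ S^7(Z), B ⇓ S^7(Z)

Derivation:
Term A:
  start: add(S^4(Z), add(SZ, SSZ))
  step 1: S(add(SSSZ, add(SZ, SSZ)))
  step 2: S(S(add(SSZ, add(SZ, SSZ))))
  step 3: S(S(S(add(SZ, add(SZ, SSZ)))))
  step 4: S(S(S(S(add(Z, add(SZ, SSZ))))))
  step 5: S(S(S(S(add(SZ, SSZ)))))
  step 6: S(S(S(S(S(add(Z, SSZ))))))
  step 7: S^7(Z)

Term B:
  start: add(S^4(Z), add(SSSZ, Z))
  step 1: S(add(SSSZ, add(SSSZ, Z)))
  step 2: S(S(add(SSZ, add(SSSZ, Z))))
  step 3: S(S(S(add(SZ, add(SSSZ, Z)))))
  step 4: S(S(S(S(add(Z, add(SSSZ, Z))))))
  step 5: S(S(S(S(add(SSSZ, Z)))))
  step 6: S(S(S(S(S(add(SSZ, Z))))))
  step 7: S(S(S(S(S(S(add(SZ, Z)))))))
  step 8: S(S(S(S(S(S(S(add(Z, Z))))))))
  step 9: S^7(Z)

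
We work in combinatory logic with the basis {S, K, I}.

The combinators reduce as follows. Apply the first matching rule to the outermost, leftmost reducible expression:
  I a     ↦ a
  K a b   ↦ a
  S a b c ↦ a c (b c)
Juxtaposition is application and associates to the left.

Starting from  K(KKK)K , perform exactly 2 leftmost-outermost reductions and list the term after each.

Answer: after 2 steps: K

Reduction:
  start: K(KKK)K
  [1] KKK
  [2] K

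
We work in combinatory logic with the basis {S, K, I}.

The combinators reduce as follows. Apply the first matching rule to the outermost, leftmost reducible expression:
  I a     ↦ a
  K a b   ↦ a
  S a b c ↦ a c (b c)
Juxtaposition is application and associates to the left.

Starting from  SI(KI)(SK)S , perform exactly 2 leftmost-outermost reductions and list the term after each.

Answer: after 2 steps: SK(KI(SK))S

Reduction:
  start: SI(KI)(SK)S
  →1  I(SK)(KI(SK))S
  →2  SK(KI(SK))S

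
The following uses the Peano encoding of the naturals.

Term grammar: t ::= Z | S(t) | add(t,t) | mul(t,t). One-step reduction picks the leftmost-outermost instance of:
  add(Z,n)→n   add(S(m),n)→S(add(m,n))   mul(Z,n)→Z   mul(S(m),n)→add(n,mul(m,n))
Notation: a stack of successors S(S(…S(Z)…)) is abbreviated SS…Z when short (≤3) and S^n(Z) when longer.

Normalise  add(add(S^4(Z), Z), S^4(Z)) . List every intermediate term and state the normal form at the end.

Answer: normal form = S^8(Z)  (in 10 steps)

Derivation:
  start: add(add(S^4(Z), Z), S^4(Z))
  step 1: add(S(add(SSSZ, Z)), S^4(Z))
  step 2: S(add(add(SSSZ, Z), S^4(Z)))
  step 3: S(add(S(add(SSZ, Z)), S^4(Z)))
  step 4: S(S(add(add(SSZ, Z), S^4(Z))))
  step 5: S(S(add(S(add(SZ, Z)), S^4(Z))))
  step 6: S(S(S(add(add(SZ, Z), S^4(Z)))))
  step 7: S(S(S(add(S(add(Z, Z)), S^4(Z)))))
  step 8: S(S(S(S(add(add(Z, Z), S^4(Z))))))
  step 9: S(S(S(S(add(Z, S^4(Z))))))
  step 10: S^8(Z)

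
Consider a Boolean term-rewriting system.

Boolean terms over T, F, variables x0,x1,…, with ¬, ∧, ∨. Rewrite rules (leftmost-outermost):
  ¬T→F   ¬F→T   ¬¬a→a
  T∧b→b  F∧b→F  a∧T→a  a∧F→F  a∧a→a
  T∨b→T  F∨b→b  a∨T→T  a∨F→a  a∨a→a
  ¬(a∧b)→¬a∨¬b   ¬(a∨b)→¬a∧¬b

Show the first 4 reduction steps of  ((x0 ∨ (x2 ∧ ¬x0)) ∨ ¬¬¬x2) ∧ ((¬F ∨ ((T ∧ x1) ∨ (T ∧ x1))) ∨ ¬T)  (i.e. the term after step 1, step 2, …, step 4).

  start: ((x0 ∨ (x2 ∧ ¬x0)) ∨ ¬¬¬x2) ∧ ((¬F ∨ ((T ∧ x1) ∨ (T ∧ x1))) ∨ ¬T)
  →1  ((x0 ∨ (x2 ∧ ¬x0)) ∨ ¬x2) ∧ ((¬F ∨ ((T ∧ x1) ∨ (T ∧ x1))) ∨ ¬T)
  →2  ((x0 ∨ (x2 ∧ ¬x0)) ∨ ¬x2) ∧ ((T ∨ ((T ∧ x1) ∨ (T ∧ x1))) ∨ ¬T)
  →3  ((x0 ∨ (x2 ∧ ¬x0)) ∨ ¬x2) ∧ (T ∨ ¬T)
  →4  ((x0 ∨ (x2 ∧ ¬x0)) ∨ ¬x2) ∧ T

Answer: after 4 steps: ((x0 ∨ (x2 ∧ ¬x0)) ∨ ¬x2) ∧ T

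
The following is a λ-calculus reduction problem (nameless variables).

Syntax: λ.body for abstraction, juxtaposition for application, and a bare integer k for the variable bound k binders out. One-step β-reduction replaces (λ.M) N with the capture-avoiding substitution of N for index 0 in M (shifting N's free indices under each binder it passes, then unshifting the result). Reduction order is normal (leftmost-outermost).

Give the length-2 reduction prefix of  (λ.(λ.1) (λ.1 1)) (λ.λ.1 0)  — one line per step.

  start: (λ.(λ.1) (λ.1 1)) (λ.λ.1 0)
  →1  (λ.λ.λ.1 0) (λ.(λ.λ.1 0) (λ.λ.1 0))
  →2  λ.λ.1 0

Answer: after 2 steps: λ.λ.1 0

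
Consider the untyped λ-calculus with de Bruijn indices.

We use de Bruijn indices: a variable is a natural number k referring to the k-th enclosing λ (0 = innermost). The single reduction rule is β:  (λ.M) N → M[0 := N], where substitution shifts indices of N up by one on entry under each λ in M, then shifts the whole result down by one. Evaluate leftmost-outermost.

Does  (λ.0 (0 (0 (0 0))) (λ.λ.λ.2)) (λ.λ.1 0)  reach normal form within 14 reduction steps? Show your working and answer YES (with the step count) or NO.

Answer: YES — reaches normal form λ.λ.λ.2 in 11 ≤ 14 steps

Reduction:
  start: (λ.0 (0 (0 (0 0))) (λ.λ.λ.2)) (λ.λ.1 0)
  [1] (λ.λ.1 0) ((λ.λ.1 0) ((λ.λ.1 0) ((λ.λ.1 0) (λ.λ.1 0)))) (λ.λ.λ.2)
  [2] (λ.(λ.λ.1 0) ((λ.λ.1 0) ((λ.λ.1 0) (λ.λ.1 0))) 0) (λ.λ.λ.2)
  [3] (λ.λ.1 0) ((λ.λ.1 0) ((λ.λ.1 0) (λ.λ.1 0))) (λ.λ.λ.2)
  [4] (λ.(λ.λ.1 0) ((λ.λ.1 0) (λ.λ.1 0)) 0) (λ.λ.λ.2)
  [5] (λ.λ.1 0) ((λ.λ.1 0) (λ.λ.1 0)) (λ.λ.λ.2)
  [6] (λ.(λ.λ.1 0) (λ.λ.1 0) 0) (λ.λ.λ.2)
  [7] (λ.λ.1 0) (λ.λ.1 0) (λ.λ.λ.2)
  [8] (λ.(λ.λ.1 0) 0) (λ.λ.λ.2)
  [9] (λ.λ.1 0) (λ.λ.λ.2)
  [10] λ.(λ.λ.λ.2) 0
  [11] λ.λ.λ.2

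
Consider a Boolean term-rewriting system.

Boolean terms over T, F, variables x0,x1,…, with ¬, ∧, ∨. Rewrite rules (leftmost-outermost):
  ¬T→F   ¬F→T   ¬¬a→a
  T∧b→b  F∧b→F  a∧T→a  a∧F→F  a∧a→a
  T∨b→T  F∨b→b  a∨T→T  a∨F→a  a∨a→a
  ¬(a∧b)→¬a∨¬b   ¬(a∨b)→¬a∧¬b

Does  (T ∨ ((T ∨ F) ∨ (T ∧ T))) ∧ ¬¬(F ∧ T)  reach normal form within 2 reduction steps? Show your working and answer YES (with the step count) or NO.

Answer: NO — after 2 steps the term is ¬¬(F ∧ T), not yet normal

Reduction:
  start: (T ∨ ((T ∨ F) ∨ (T ∧ T))) ∧ ¬¬(F ∧ T)
  [1] T ∧ ¬¬(F ∧ T)
  [2] ¬¬(F ∧ T)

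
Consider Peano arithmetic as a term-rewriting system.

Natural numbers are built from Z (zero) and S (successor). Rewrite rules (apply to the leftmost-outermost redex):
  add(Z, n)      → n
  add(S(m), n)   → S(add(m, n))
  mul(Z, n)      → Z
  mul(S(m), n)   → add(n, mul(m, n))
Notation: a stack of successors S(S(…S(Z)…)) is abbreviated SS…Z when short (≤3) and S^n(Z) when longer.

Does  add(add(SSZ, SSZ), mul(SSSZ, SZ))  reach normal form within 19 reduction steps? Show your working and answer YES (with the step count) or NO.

Answer: YES — reaches normal form S^7(Z) in 18 ≤ 19 steps

Derivation:
  start: add(add(SSZ, SSZ), mul(SSSZ, SZ))
  →1  add(S(add(SZ, SSZ)), mul(SSSZ, SZ))
  →2  S(add(add(SZ, SSZ), mul(SSSZ, SZ)))
  →3  S(add(S(add(Z, SSZ)), mul(SSSZ, SZ)))
  →4  S(S(add(add(Z, SSZ), mul(SSSZ, SZ))))
  →5  S(S(add(SSZ, mul(SSSZ, SZ))))
  →6  S(S(S(add(SZ, mul(SSSZ, SZ)))))
  →7  S(S(S(S(add(Z, mul(SSSZ, SZ))))))
  →8  S(S(S(S(mul(SSSZ, SZ)))))
  →9  S(S(S(S(add(SZ, mul(SSZ, SZ))))))
  →10  S(S(S(S(S(add(Z, mul(SSZ, SZ)))))))
  →11  S(S(S(S(S(mul(SSZ, SZ))))))
  →12  S(S(S(S(S(add(SZ, mul(SZ, SZ)))))))
  →13  S(S(S(S(S(S(add(Z, mul(SZ, SZ))))))))
  →14  S(S(S(S(S(S(mul(SZ, SZ)))))))
  →15  S(S(S(S(S(S(add(SZ, mul(Z, SZ))))))))
  →16  S(S(S(S(S(S(S(add(Z, mul(Z, SZ)))))))))
  →17  S(S(S(S(S(S(S(mul(Z, SZ))))))))
  →18  S^7(Z)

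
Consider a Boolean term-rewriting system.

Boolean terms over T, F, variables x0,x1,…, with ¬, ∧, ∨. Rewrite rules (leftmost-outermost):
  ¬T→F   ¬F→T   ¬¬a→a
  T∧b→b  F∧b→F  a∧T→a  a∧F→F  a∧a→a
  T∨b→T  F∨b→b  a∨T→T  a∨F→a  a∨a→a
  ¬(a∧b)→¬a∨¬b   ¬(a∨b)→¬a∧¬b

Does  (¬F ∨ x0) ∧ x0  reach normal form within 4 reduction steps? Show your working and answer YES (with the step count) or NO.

  start: (¬F ∨ x0) ∧ x0
  [1] (T ∨ x0) ∧ x0
  [2] T ∧ x0
  [3] x0

Answer: YES — reaches normal form x0 in 3 ≤ 4 steps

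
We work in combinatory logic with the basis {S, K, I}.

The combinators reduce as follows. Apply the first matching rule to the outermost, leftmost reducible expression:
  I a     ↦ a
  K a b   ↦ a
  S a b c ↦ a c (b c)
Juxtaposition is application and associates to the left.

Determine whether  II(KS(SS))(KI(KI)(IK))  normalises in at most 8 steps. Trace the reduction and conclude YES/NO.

Answer: YES — reaches normal form SK in 6 ≤ 8 steps

Derivation:
  start: II(KS(SS))(KI(KI)(IK))
  step 1: I(KS(SS))(KI(KI)(IK))
  step 2: KS(SS)(KI(KI)(IK))
  step 3: S(KI(KI)(IK))
  step 4: S(I(IK))
  step 5: S(IK)
  step 6: SK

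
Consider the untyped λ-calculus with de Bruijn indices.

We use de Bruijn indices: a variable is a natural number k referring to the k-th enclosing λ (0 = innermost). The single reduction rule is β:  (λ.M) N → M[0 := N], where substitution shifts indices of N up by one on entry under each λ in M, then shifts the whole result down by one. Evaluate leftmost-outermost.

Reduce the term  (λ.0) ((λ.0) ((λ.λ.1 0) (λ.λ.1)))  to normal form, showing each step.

  start: (λ.0) ((λ.0) ((λ.λ.1 0) (λ.λ.1)))
  [1] (λ.0) ((λ.λ.1 0) (λ.λ.1))
  [2] (λ.λ.1 0) (λ.λ.1)
  [3] λ.(λ.λ.1) 0
  [4] λ.λ.1

Answer: normal form = λ.λ.1  (in 4 steps)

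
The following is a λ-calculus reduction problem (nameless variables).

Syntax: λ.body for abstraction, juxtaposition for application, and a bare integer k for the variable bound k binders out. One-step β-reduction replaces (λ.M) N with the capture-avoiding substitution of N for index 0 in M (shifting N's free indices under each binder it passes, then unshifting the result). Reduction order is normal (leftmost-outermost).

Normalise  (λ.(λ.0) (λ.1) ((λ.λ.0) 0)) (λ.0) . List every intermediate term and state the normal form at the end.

  start: (λ.(λ.0) (λ.1) ((λ.λ.0) 0)) (λ.0)
  step 1: (λ.0) (λ.λ.0) ((λ.λ.0) (λ.0))
  step 2: (λ.λ.0) ((λ.λ.0) (λ.0))
  step 3: λ.0

Answer: normal form = λ.0  (in 3 steps)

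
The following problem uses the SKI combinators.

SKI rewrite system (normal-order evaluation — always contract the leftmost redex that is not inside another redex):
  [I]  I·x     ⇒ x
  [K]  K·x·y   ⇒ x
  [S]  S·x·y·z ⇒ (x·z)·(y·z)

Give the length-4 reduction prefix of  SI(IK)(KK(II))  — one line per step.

  start: SI(IK)(KK(II))
  step 1: I(KK(II))(IK(KK(II)))
  step 2: KK(II)(IK(KK(II)))
  step 3: K(IK(KK(II)))
  step 4: K(K(KK(II)))

Answer: after 4 steps: K(K(KK(II)))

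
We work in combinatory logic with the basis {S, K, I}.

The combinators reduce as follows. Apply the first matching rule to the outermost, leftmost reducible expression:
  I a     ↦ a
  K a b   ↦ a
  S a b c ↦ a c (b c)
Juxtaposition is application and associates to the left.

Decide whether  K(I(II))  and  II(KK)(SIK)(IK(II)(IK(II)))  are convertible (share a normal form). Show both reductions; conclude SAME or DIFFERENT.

Answer: SAME — A ⇓ KI, B ⇓ KI

Derivation:
Term A:
  start: K(I(II))
  step 1: K(II)
  step 2: KI

Term B:
  start: II(KK)(SIK)(IK(II)(IK(II)))
  step 1: I(KK)(SIK)(IK(II)(IK(II)))
  step 2: KK(SIK)(IK(II)(IK(II)))
  step 3: K(IK(II)(IK(II)))
  step 4: K(K(II)(IK(II)))
  step 5: K(II)
  step 6: KI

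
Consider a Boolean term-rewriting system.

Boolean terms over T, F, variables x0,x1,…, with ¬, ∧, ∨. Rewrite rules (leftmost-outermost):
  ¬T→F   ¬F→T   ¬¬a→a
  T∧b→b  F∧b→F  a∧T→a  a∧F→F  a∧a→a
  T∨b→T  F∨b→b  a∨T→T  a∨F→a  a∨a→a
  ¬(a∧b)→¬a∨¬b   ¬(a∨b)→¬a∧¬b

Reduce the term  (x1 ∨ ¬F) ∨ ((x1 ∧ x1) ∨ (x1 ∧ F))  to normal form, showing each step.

Answer: normal form = T  (in 3 steps)

Reduction:
  start: (x1 ∨ ¬F) ∨ ((x1 ∧ x1) ∨ (x1 ∧ F))
  step 1: (x1 ∨ T) ∨ ((x1 ∧ x1) ∨ (x1 ∧ F))
  step 2: T ∨ ((x1 ∧ x1) ∨ (x1 ∧ F))
  step 3: T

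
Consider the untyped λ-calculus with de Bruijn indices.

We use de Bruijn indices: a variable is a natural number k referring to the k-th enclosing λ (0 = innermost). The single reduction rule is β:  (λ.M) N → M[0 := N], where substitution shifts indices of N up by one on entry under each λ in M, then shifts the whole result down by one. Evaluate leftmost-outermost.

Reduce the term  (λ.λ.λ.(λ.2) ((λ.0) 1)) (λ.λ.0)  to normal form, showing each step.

  start: (λ.λ.λ.(λ.2) ((λ.0) 1)) (λ.λ.0)
  step 1: λ.λ.(λ.2) ((λ.0) 1)
  step 2: λ.λ.1

Answer: normal form = λ.λ.1  (in 2 steps)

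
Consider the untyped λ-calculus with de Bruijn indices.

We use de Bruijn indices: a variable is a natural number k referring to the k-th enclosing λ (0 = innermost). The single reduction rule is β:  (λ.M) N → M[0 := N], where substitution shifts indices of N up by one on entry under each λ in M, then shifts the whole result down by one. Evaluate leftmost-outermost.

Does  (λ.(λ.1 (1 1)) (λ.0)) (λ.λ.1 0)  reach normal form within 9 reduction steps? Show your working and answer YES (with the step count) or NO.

Answer: YES — reaches normal form λ.λ.1 0 in 6 ≤ 9 steps

Working:
  start: (λ.(λ.1 (1 1)) (λ.0)) (λ.λ.1 0)
  step 1: (λ.(λ.λ.1 0) ((λ.λ.1 0) (λ.λ.1 0))) (λ.0)
  step 2: (λ.λ.1 0) ((λ.λ.1 0) (λ.λ.1 0))
  step 3: λ.(λ.λ.1 0) (λ.λ.1 0) 0
  step 4: λ.(λ.(λ.λ.1 0) 0) 0
  step 5: λ.(λ.λ.1 0) 0
  step 6: λ.λ.1 0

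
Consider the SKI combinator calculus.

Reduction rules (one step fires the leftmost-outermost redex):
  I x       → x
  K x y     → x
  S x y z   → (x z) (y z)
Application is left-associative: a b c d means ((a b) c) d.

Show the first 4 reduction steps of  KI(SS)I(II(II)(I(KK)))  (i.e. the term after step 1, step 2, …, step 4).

  start: KI(SS)I(II(II)(I(KK)))
  step 1: II(II(II)(I(KK)))
  step 2: I(II(II)(I(KK)))
  step 3: II(II)(I(KK))
  step 4: I(II)(I(KK))

Answer: after 4 steps: I(II)(I(KK))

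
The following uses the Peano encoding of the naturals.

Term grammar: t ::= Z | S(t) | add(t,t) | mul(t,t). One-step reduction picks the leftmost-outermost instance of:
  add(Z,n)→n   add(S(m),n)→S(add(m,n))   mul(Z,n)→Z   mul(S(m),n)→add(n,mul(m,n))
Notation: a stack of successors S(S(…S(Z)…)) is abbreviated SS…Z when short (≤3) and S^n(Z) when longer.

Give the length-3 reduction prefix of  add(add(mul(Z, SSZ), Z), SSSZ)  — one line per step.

  start: add(add(mul(Z, SSZ), Z), SSSZ)
  step 1: add(add(Z, Z), SSSZ)
  step 2: add(Z, SSSZ)
  step 3: SSSZ

Answer: after 3 steps: SSSZ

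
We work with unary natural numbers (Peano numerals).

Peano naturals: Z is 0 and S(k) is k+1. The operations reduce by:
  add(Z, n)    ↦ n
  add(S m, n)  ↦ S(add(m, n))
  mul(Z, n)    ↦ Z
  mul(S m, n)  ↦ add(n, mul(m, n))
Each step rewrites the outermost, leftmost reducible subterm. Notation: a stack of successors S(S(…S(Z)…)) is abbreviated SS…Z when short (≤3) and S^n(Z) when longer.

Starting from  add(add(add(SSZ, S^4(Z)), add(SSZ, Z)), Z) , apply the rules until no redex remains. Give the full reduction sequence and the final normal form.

Answer: normal form = S^8(Z)  (in 22 steps)

Derivation:
  start: add(add(add(SSZ, S^4(Z)), add(SSZ, Z)), Z)
  →1  add(add(S(add(SZ, S^4(Z))), add(SSZ, Z)), Z)
  →2  add(S(add(add(SZ, S^4(Z)), add(SSZ, Z))), Z)
  →3  S(add(add(add(SZ, S^4(Z)), add(SSZ, Z)), Z))
  →4  S(add(add(S(add(Z, S^4(Z))), add(SSZ, Z)), Z))
  →5  S(add(S(add(add(Z, S^4(Z)), add(SSZ, Z))), Z))
  →6  S(S(add(add(add(Z, S^4(Z)), add(SSZ, Z)), Z)))
  →7  S(S(add(add(S^4(Z), add(SSZ, Z)), Z)))
  →8  S(S(add(S(add(SSSZ, add(SSZ, Z))), Z)))
  →9  S(S(S(add(add(SSSZ, add(SSZ, Z)), Z))))
  →10  S(S(S(add(S(add(SSZ, add(SSZ, Z))), Z))))
  →11  S(S(S(S(add(add(SSZ, add(SSZ, Z)), Z)))))
  →12  S(S(S(S(add(S(add(SZ, add(SSZ, Z))), Z)))))
  →13  S(S(S(S(S(add(add(SZ, add(SSZ, Z)), Z))))))
  →14  S(S(S(S(S(add(S(add(Z, add(SSZ, Z))), Z))))))
  →15  S(S(S(S(S(S(add(add(Z, add(SSZ, Z)), Z)))))))
  →16  S(S(S(S(S(S(add(add(SSZ, Z), Z)))))))
  →17  S(S(S(S(S(S(add(S(add(SZ, Z)), Z)))))))
  →18  S(S(S(S(S(S(S(add(add(SZ, Z), Z))))))))
  →19  S(S(S(S(S(S(S(add(S(add(Z, Z)), Z))))))))
  →20  S(S(S(S(S(S(S(S(add(add(Z, Z), Z)))))))))
  →21  S(S(S(S(S(S(S(S(add(Z, Z)))))))))
  →22  S^8(Z)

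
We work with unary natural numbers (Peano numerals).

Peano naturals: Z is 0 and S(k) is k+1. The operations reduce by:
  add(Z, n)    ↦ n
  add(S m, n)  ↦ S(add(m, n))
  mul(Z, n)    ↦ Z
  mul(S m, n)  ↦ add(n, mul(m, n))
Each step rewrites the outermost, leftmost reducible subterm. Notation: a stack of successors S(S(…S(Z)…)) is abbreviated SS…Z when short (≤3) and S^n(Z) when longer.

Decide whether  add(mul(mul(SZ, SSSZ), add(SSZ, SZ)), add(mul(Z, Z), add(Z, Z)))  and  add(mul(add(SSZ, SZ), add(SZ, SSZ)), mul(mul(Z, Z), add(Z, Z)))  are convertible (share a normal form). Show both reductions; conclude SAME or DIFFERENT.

Term A:
  start: add(mul(mul(SZ, SSSZ), add(SSZ, SZ)), add(mul(Z, Z), add(Z, Z)))
  [1] add(mul(add(SSSZ, mul(Z, SSSZ)), add(SSZ, SZ)), add(mul(Z, Z), add(Z, Z)))
  [2] add(mul(S(add(SSZ, mul(Z, SSSZ))), add(SSZ, SZ)), add(mul(Z, Z), add(Z, Z)))
  [3] add(add(add(SSZ, SZ), mul(add(SSZ, mul(Z, SSSZ)), add(SSZ, SZ))), add(mul(Z, Z), add(Z, Z)))
  [4] add(add(S(add(SZ, SZ)), mul(add(SSZ, mul(Z, SSSZ)), add(SSZ, SZ))), add(mul(Z, Z), add(Z, Z)))
  [5] add(S(add(add(SZ, SZ), mul(add(SSZ, mul(Z, SSSZ)), add(SSZ, SZ)))), add(mul(Z, Z), add(Z, Z)))
  [6] S(add(add(add(SZ, SZ), mul(add(SSZ, mul(Z, SSSZ)), add(SSZ, SZ))), add(mul(Z, Z), add(Z, Z))))
  [7] S(add(add(S(add(Z, SZ)), mul(add(SSZ, mul(Z, SSSZ)), add(SSZ, SZ))), add(mul(Z, Z), add(Z, Z))))
  [8] S(add(S(add(add(Z, SZ), mul(add(SSZ, mul(Z, SSSZ)), add(SSZ, SZ)))), add(mul(Z, Z), add(Z, Z))))
  [9] S(S(add(add(add(Z, SZ), mul(add(SSZ, mul(Z, SSSZ)), add(SSZ, SZ))), add(mul(Z, Z), add(Z, Z)))))
  [10] S(S(add(add(SZ, mul(add(SSZ, mul(Z, SSSZ)), add(SSZ, SZ))), add(mul(Z, Z), add(Z, Z)))))
  [11] S(S(add(S(add(Z, mul(add(SSZ, mul(Z, SSSZ)), add(SSZ, SZ)))), add(mul(Z, Z), add(Z, Z)))))
  [12] S(S(S(add(add(Z, mul(add(SSZ, mul(Z, SSSZ)), add(SSZ, SZ))), add(mul(Z, Z), add(Z, Z))))))
  [13] S(S(S(add(mul(add(SSZ, mul(Z, SSSZ)), add(SSZ, SZ)), add(mul(Z, Z), add(Z, Z))))))
  [14] S(S(S(add(mul(S(add(SZ, mul(Z, SSSZ))), add(SSZ, SZ)), add(mul(Z, Z), add(Z, Z))))))
  [15] S(S(S(add(add(add(SSZ, SZ), mul(add(SZ, mul(Z, SSSZ)), add(SSZ, SZ))), add(mul(Z, Z), add(Z, Z))))))
  [16] S(S(S(add(add(S(add(SZ, SZ)), mul(add(SZ, mul(Z, SSSZ)), add(SSZ, SZ))), add(mul(Z, Z), add(Z, Z))))))
  [17] S(S(S(add(S(add(add(SZ, SZ), mul(add(SZ, mul(Z, SSSZ)), add(SSZ, SZ)))), add(mul(Z, Z), add(Z, Z))))))
  [18] S(S(S(S(add(add(add(SZ, SZ), mul(add(SZ, mul(Z, SSSZ)), add(SSZ, SZ))), add(mul(Z, Z), add(Z, Z)))))))
  [19] S(S(S(S(add(add(S(add(Z, SZ)), mul(add(SZ, mul(Z, SSSZ)), add(SSZ, SZ))), add(mul(Z, Z), add(Z, Z)))))))
  [20] S(S(S(S(add(S(add(add(Z, SZ), mul(add(SZ, mul(Z, SSSZ)), add(SSZ, SZ)))), add(mul(Z, Z), add(Z, Z)))))))
  [21] S(S(S(S(S(add(add(add(Z, SZ), mul(add(SZ, mul(Z, SSSZ)), add(SSZ, SZ))), add(mul(Z, Z), add(Z, Z))))))))
  [22] S(S(S(S(S(add(add(SZ, mul(add(SZ, mul(Z, SSSZ)), add(SSZ, SZ))), add(mul(Z, Z), add(Z, Z))))))))
  [23] S(S(S(S(S(add(S(add(Z, mul(add(SZ, mul(Z, SSSZ)), add(SSZ, SZ)))), add(mul(Z, Z), add(Z, Z))))))))
  [24] S(S(S(S(S(S(add(add(Z, mul(add(SZ, mul(Z, SSSZ)), add(SSZ, SZ))), add(mul(Z, Z), add(Z, Z)))))))))
  [25] S(S(S(S(S(S(add(mul(add(SZ, mul(Z, SSSZ)), add(SSZ, SZ)), add(mul(Z, Z), add(Z, Z)))))))))
  [26] S(S(S(S(S(S(add(mul(S(add(Z, mul(Z, SSSZ))), add(SSZ, SZ)), add(mul(Z, Z), add(Z, Z)))))))))
  [27] S(S(S(S(S(S(add(add(add(SSZ, SZ), mul(add(Z, mul(Z, SSSZ)), add(SSZ, SZ))), add(mul(Z, Z), add(Z, Z)))))))))
  [28] S(S(S(S(S(S(add(add(S(add(SZ, SZ)), mul(add(Z, mul(Z, SSSZ)), add(SSZ, SZ))), add(mul(Z, Z), add(Z, Z)))))))))
  [29] S(S(S(S(S(S(add(S(add(add(SZ, SZ), mul(add(Z, mul(Z, SSSZ)), add(SSZ, SZ)))), add(mul(Z, Z), add(Z, Z)))))))))
  [30] S(S(S(S(S(S(S(add(add(add(SZ, SZ), mul(add(Z, mul(Z, SSSZ)), add(SSZ, SZ))), add(mul(Z, Z), add(Z, Z))))))))))
  [31] S(S(S(S(S(S(S(add(add(S(add(Z, SZ)), mul(add(Z, mul(Z, SSSZ)), add(SSZ, SZ))), add(mul(Z, Z), add(Z, Z))))))))))
  [32] S(S(S(S(S(S(S(add(S(add(add(Z, SZ), mul(add(Z, mul(Z, SSSZ)), add(SSZ, SZ)))), add(mul(Z, Z), add(Z, Z))))))))))
  [33] S(S(S(S(S(S(S(S(add(add(add(Z, SZ), mul(add(Z, mul(Z, SSSZ)), add(SSZ, SZ))), add(mul(Z, Z), add(Z, Z)))))))))))
  [34] S(S(S(S(S(S(S(S(add(add(SZ, mul(add(Z, mul(Z, SSSZ)), add(SSZ, SZ))), add(mul(Z, Z), add(Z, Z)))))))))))
  [35] S(S(S(S(S(S(S(S(add(S(add(Z, mul(add(Z, mul(Z, SSSZ)), add(SSZ, SZ)))), add(mul(Z, Z), add(Z, Z)))))))))))
  [36] S(S(S(S(S(S(S(S(S(add(add(Z, mul(add(Z, mul(Z, SSSZ)), add(SSZ, SZ))), add(mul(Z, Z), add(Z, Z))))))))))))
  [37] S(S(S(S(S(S(S(S(S(add(mul(add(Z, mul(Z, SSSZ)), add(SSZ, SZ)), add(mul(Z, Z), add(Z, Z))))))))))))
  [38] S(S(S(S(S(S(S(S(S(add(mul(mul(Z, SSSZ), add(SSZ, SZ)), add(mul(Z, Z), add(Z, Z))))))))))))
  [39] S(S(S(S(S(S(S(S(S(add(mul(Z, add(SSZ, SZ)), add(mul(Z, Z), add(Z, Z))))))))))))
  [40] S(S(S(S(S(S(S(S(S(add(Z, add(mul(Z, Z), add(Z, Z))))))))))))
  [41] S(S(S(S(S(S(S(S(S(add(mul(Z, Z), add(Z, Z)))))))))))
  [42] S(S(S(S(S(S(S(S(S(add(Z, add(Z, Z)))))))))))
  [43] S(S(S(S(S(S(S(S(S(add(Z, Z))))))))))
  [44] S^9(Z)

Term B:
  start: add(mul(add(SSZ, SZ), add(SZ, SSZ)), mul(mul(Z, Z), add(Z, Z)))
  [1] add(mul(S(add(SZ, SZ)), add(SZ, SSZ)), mul(mul(Z, Z), add(Z, Z)))
  [2] add(add(add(SZ, SSZ), mul(add(SZ, SZ), add(SZ, SSZ))), mul(mul(Z, Z), add(Z, Z)))
  [3] add(add(S(add(Z, SSZ)), mul(add(SZ, SZ), add(SZ, SSZ))), mul(mul(Z, Z), add(Z, Z)))
  [4] add(S(add(add(Z, SSZ), mul(add(SZ, SZ), add(SZ, SSZ)))), mul(mul(Z, Z), add(Z, Z)))
  [5] S(add(add(add(Z, SSZ), mul(add(SZ, SZ), add(SZ, SSZ))), mul(mul(Z, Z), add(Z, Z))))
  [6] S(add(add(SSZ, mul(add(SZ, SZ), add(SZ, SSZ))), mul(mul(Z, Z), add(Z, Z))))
  [7] S(add(S(add(SZ, mul(add(SZ, SZ), add(SZ, SSZ)))), mul(mul(Z, Z), add(Z, Z))))
  [8] S(S(add(add(SZ, mul(add(SZ, SZ), add(SZ, SSZ))), mul(mul(Z, Z), add(Z, Z)))))
  [9] S(S(add(S(add(Z, mul(add(SZ, SZ), add(SZ, SSZ)))), mul(mul(Z, Z), add(Z, Z)))))
  [10] S(S(S(add(add(Z, mul(add(SZ, SZ), add(SZ, SSZ))), mul(mul(Z, Z), add(Z, Z))))))
  [11] S(S(S(add(mul(add(SZ, SZ), add(SZ, SSZ)), mul(mul(Z, Z), add(Z, Z))))))
  [12] S(S(S(add(mul(S(add(Z, SZ)), add(SZ, SSZ)), mul(mul(Z, Z), add(Z, Z))))))
  [13] S(S(S(add(add(add(SZ, SSZ), mul(add(Z, SZ), add(SZ, SSZ))), mul(mul(Z, Z), add(Z, Z))))))
  [14] S(S(S(add(add(S(add(Z, SSZ)), mul(add(Z, SZ), add(SZ, SSZ))), mul(mul(Z, Z), add(Z, Z))))))
  [15] S(S(S(add(S(add(add(Z, SSZ), mul(add(Z, SZ), add(SZ, SSZ)))), mul(mul(Z, Z), add(Z, Z))))))
  [16] S(S(S(S(add(add(add(Z, SSZ), mul(add(Z, SZ), add(SZ, SSZ))), mul(mul(Z, Z), add(Z, Z)))))))
  [17] S(S(S(S(add(add(SSZ, mul(add(Z, SZ), add(SZ, SSZ))), mul(mul(Z, Z), add(Z, Z)))))))
  [18] S(S(S(S(add(S(add(SZ, mul(add(Z, SZ), add(SZ, SSZ)))), mul(mul(Z, Z), add(Z, Z)))))))
  [19] S(S(S(S(S(add(add(SZ, mul(add(Z, SZ), add(SZ, SSZ))), mul(mul(Z, Z), add(Z, Z))))))))
  [20] S(S(S(S(S(add(S(add(Z, mul(add(Z, SZ), add(SZ, SSZ)))), mul(mul(Z, Z), add(Z, Z))))))))
  [21] S(S(S(S(S(S(add(add(Z, mul(add(Z, SZ), add(SZ, SSZ))), mul(mul(Z, Z), add(Z, Z)))))))))
  [22] S(S(S(S(S(S(add(mul(add(Z, SZ), add(SZ, SSZ)), mul(mul(Z, Z), add(Z, Z)))))))))
  [23] S(S(S(S(S(S(add(mul(SZ, add(SZ, SSZ)), mul(mul(Z, Z), add(Z, Z)))))))))
  [24] S(S(S(S(S(S(add(add(add(SZ, SSZ), mul(Z, add(SZ, SSZ))), mul(mul(Z, Z), add(Z, Z)))))))))
  [25] S(S(S(S(S(S(add(add(S(add(Z, SSZ)), mul(Z, add(SZ, SSZ))), mul(mul(Z, Z), add(Z, Z)))))))))
  [26] S(S(S(S(S(S(add(S(add(add(Z, SSZ), mul(Z, add(SZ, SSZ)))), mul(mul(Z, Z), add(Z, Z)))))))))
  [27] S(S(S(S(S(S(S(add(add(add(Z, SSZ), mul(Z, add(SZ, SSZ))), mul(mul(Z, Z), add(Z, Z))))))))))
  [28] S(S(S(S(S(S(S(add(add(SSZ, mul(Z, add(SZ, SSZ))), mul(mul(Z, Z), add(Z, Z))))))))))
  [29] S(S(S(S(S(S(S(add(S(add(SZ, mul(Z, add(SZ, SSZ)))), mul(mul(Z, Z), add(Z, Z))))))))))
  [30] S(S(S(S(S(S(S(S(add(add(SZ, mul(Z, add(SZ, SSZ))), mul(mul(Z, Z), add(Z, Z)))))))))))
  [31] S(S(S(S(S(S(S(S(add(S(add(Z, mul(Z, add(SZ, SSZ)))), mul(mul(Z, Z), add(Z, Z)))))))))))
  [32] S(S(S(S(S(S(S(S(S(add(add(Z, mul(Z, add(SZ, SSZ))), mul(mul(Z, Z), add(Z, Z))))))))))))
  [33] S(S(S(S(S(S(S(S(S(add(mul(Z, add(SZ, SSZ)), mul(mul(Z, Z), add(Z, Z))))))))))))
  [34] S(S(S(S(S(S(S(S(S(add(Z, mul(mul(Z, Z), add(Z, Z))))))))))))
  [35] S(S(S(S(S(S(S(S(S(mul(mul(Z, Z), add(Z, Z)))))))))))
  [36] S(S(S(S(S(S(S(S(S(mul(Z, add(Z, Z)))))))))))
  [37] S^9(Z)

Answer: SAME — A ⇓ S^9(Z), B ⇓ S^9(Z)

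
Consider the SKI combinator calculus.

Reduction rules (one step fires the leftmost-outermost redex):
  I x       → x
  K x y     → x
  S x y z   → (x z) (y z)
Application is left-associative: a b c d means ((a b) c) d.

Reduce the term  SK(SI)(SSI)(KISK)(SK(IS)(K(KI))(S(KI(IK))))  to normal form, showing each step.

Answer: normal form = KI  (in 10 steps)

Working:
  start: SK(SI)(SSI)(KISK)(SK(IS)(K(KI))(S(KI(IK))))
  step 1: K(SSI)(SI(SSI))(KISK)(SK(IS)(K(KI))(S(KI(IK))))
  step 2: SSI(KISK)(SK(IS)(K(KI))(S(KI(IK))))
  step 3: S(KISK)(I(KISK))(SK(IS)(K(KI))(S(KI(IK))))
  step 4: KISK(SK(IS)(K(KI))(S(KI(IK))))(I(KISK)(SK(IS)(K(KI))(S(KI(IK)))))
  step 5: IK(SK(IS)(K(KI))(S(KI(IK))))(I(KISK)(SK(IS)(K(KI))(S(KI(IK)))))
  step 6: K(SK(IS)(K(KI))(S(KI(IK))))(I(KISK)(SK(IS)(K(KI))(S(KI(IK)))))
  step 7: SK(IS)(K(KI))(S(KI(IK)))
  step 8: K(K(KI))(IS(K(KI)))(S(KI(IK)))
  step 9: K(KI)(S(KI(IK)))
  step 10: KI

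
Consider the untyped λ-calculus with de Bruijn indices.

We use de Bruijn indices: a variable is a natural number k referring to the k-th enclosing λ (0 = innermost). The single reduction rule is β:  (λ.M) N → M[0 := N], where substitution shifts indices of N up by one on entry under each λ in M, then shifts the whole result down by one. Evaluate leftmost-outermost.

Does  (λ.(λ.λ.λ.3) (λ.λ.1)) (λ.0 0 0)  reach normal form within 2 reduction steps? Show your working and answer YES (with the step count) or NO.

Answer: YES — reaches normal form λ.λ.λ.0 0 0 in 2 ≤ 2 steps

Derivation:
  start: (λ.(λ.λ.λ.3) (λ.λ.1)) (λ.0 0 0)
  step 1: (λ.λ.λ.λ.0 0 0) (λ.λ.1)
  step 2: λ.λ.λ.0 0 0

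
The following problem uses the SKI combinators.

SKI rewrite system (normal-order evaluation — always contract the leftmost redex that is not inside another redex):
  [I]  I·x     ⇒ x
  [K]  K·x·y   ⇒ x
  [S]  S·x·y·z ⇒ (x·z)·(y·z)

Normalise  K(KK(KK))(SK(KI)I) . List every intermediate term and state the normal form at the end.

Answer: normal form = K  (in 2 steps)

Reduction:
  start: K(KK(KK))(SK(KI)I)
  →1  KK(KK)
  →2  K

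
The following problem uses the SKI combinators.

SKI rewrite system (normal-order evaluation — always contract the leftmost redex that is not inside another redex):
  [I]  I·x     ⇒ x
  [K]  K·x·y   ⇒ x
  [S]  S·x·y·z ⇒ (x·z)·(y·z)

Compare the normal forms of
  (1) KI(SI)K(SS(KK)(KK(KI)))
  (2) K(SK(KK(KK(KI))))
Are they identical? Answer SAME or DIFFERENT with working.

Answer: SAME — A ⇓ K(SKK), B ⇓ K(SKK)

Reduction:
Term A:
  start: KI(SI)K(SS(KK)(KK(KI)))
  →1  IK(SS(KK)(KK(KI)))
  →2  K(SS(KK)(KK(KI)))
  →3  K(S(KK(KI))(KK(KK(KI))))
  →4  K(SK(KK(KK(KI))))
  →5  K(SKK)

Term B:
  start: K(SK(KK(KK(KI))))
  →1  K(SKK)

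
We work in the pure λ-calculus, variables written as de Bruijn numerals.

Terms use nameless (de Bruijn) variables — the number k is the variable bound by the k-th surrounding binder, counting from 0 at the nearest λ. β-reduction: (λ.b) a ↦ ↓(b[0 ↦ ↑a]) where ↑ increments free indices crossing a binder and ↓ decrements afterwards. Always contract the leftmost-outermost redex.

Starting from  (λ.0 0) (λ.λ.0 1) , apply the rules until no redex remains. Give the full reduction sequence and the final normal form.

Answer: normal form = λ.0 (λ.λ.0 1)  (in 2 steps)

Reduction:
  start: (λ.0 0) (λ.λ.0 1)
  →1  (λ.λ.0 1) (λ.λ.0 1)
  →2  λ.0 (λ.λ.0 1)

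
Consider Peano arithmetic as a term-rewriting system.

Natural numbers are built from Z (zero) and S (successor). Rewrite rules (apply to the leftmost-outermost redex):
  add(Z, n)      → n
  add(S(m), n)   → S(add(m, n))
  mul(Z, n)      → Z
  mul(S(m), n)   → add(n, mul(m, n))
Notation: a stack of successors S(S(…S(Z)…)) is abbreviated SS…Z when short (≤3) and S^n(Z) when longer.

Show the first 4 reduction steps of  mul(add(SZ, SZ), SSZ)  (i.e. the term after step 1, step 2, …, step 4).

Answer: after 4 steps: S(S(add(Z, mul(add(Z, SZ), SSZ))))

Reduction:
  start: mul(add(SZ, SZ), SSZ)
  [1] mul(S(add(Z, SZ)), SSZ)
  [2] add(SSZ, mul(add(Z, SZ), SSZ))
  [3] S(add(SZ, mul(add(Z, SZ), SSZ)))
  [4] S(S(add(Z, mul(add(Z, SZ), SSZ))))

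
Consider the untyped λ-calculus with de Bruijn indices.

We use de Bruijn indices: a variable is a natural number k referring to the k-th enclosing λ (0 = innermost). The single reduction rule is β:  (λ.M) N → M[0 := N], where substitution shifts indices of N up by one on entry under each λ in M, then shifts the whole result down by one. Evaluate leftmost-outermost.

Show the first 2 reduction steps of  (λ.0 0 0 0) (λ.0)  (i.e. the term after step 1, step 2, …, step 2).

  start: (λ.0 0 0 0) (λ.0)
  step 1: (λ.0) (λ.0) (λ.0) (λ.0)
  step 2: (λ.0) (λ.0) (λ.0)

Answer: after 2 steps: (λ.0) (λ.0) (λ.0)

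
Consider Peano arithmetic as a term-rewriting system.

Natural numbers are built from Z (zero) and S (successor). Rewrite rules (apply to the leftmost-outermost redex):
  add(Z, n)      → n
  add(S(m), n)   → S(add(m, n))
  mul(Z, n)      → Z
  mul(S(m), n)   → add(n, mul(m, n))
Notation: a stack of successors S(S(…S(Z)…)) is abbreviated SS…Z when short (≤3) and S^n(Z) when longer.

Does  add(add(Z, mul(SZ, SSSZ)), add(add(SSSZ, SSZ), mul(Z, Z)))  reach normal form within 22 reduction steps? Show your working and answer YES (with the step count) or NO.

  start: add(add(Z, mul(SZ, SSSZ)), add(add(SSSZ, SSZ), mul(Z, Z)))
  [1] add(mul(SZ, SSSZ), add(add(SSSZ, SSZ), mul(Z, Z)))
  [2] add(add(SSSZ, mul(Z, SSSZ)), add(add(SSSZ, SSZ), mul(Z, Z)))
  [3] add(S(add(SSZ, mul(Z, SSSZ))), add(add(SSSZ, SSZ), mul(Z, Z)))
  [4] S(add(add(SSZ, mul(Z, SSSZ)), add(add(SSSZ, SSZ), mul(Z, Z))))
  [5] S(add(S(add(SZ, mul(Z, SSSZ))), add(add(SSSZ, SSZ), mul(Z, Z))))
  [6] S(S(add(add(SZ, mul(Z, SSSZ)), add(add(SSSZ, SSZ), mul(Z, Z)))))
  [7] S(S(add(S(add(Z, mul(Z, SSSZ))), add(add(SSSZ, SSZ), mul(Z, Z)))))
  [8] S(S(S(add(add(Z, mul(Z, SSSZ)), add(add(SSSZ, SSZ), mul(Z, Z))))))
  [9] S(S(S(add(mul(Z, SSSZ), add(add(SSSZ, SSZ), mul(Z, Z))))))
  [10] S(S(S(add(Z, add(add(SSSZ, SSZ), mul(Z, Z))))))
  [11] S(S(S(add(add(SSSZ, SSZ), mul(Z, Z)))))
  [12] S(S(S(add(S(add(SSZ, SSZ)), mul(Z, Z)))))
  [13] S(S(S(S(add(add(SSZ, SSZ), mul(Z, Z))))))
  [14] S(S(S(S(add(S(add(SZ, SSZ)), mul(Z, Z))))))
  [15] S(S(S(S(S(add(add(SZ, SSZ), mul(Z, Z)))))))
  [16] S(S(S(S(S(add(S(add(Z, SSZ)), mul(Z, Z)))))))
  [17] S(S(S(S(S(S(add(add(Z, SSZ), mul(Z, Z))))))))
  [18] S(S(S(S(S(S(add(SSZ, mul(Z, Z))))))))
  [19] S(S(S(S(S(S(S(add(SZ, mul(Z, Z)))))))))
  [20] S(S(S(S(S(S(S(S(add(Z, mul(Z, Z))))))))))
  [21] S(S(S(S(S(S(S(S(mul(Z, Z)))))))))
  [22] S^8(Z)

Answer: YES — reaches normal form S^8(Z) in 22 ≤ 22 steps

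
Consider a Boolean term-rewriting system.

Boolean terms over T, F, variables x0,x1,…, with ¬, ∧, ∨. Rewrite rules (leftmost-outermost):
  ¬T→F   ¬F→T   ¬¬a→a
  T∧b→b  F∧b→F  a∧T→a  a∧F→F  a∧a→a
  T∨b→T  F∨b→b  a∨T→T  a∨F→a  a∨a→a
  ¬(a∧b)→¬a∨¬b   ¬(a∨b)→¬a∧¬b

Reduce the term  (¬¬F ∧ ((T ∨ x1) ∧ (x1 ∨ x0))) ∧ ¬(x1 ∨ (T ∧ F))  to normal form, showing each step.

Answer: normal form = F  (in 3 steps)

Derivation:
  start: (¬¬F ∧ ((T ∨ x1) ∧ (x1 ∨ x0))) ∧ ¬(x1 ∨ (T ∧ F))
  step 1: (F ∧ ((T ∨ x1) ∧ (x1 ∨ x0))) ∧ ¬(x1 ∨ (T ∧ F))
  step 2: F ∧ ¬(x1 ∨ (T ∧ F))
  step 3: F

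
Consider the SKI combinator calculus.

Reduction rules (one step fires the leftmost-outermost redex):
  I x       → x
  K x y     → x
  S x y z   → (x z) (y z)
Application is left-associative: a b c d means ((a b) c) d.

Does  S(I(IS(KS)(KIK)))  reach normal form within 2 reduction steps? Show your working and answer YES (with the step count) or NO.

Answer: NO — after 2 steps the term is S(S(KS)(KIK)), not yet normal

Working:
  start: S(I(IS(KS)(KIK)))
  →1  S(IS(KS)(KIK))
  →2  S(S(KS)(KIK))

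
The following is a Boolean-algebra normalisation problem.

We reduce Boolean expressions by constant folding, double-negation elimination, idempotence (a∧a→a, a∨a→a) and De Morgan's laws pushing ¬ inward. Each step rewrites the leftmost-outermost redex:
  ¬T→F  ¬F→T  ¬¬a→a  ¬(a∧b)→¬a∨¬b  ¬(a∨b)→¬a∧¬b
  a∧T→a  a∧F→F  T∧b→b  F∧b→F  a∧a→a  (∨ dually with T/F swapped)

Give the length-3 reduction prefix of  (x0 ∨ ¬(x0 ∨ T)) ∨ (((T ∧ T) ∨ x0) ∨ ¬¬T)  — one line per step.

  start: (x0 ∨ ¬(x0 ∨ T)) ∨ (((T ∧ T) ∨ x0) ∨ ¬¬T)
  →1  (x0 ∨ (¬x0 ∧ ¬T)) ∨ (((T ∧ T) ∨ x0) ∨ ¬¬T)
  →2  (x0 ∨ (¬x0 ∧ F)) ∨ (((T ∧ T) ∨ x0) ∨ ¬¬T)
  →3  (x0 ∨ F) ∨ (((T ∧ T) ∨ x0) ∨ ¬¬T)

Answer: after 3 steps: (x0 ∨ F) ∨ (((T ∧ T) ∨ x0) ∨ ¬¬T)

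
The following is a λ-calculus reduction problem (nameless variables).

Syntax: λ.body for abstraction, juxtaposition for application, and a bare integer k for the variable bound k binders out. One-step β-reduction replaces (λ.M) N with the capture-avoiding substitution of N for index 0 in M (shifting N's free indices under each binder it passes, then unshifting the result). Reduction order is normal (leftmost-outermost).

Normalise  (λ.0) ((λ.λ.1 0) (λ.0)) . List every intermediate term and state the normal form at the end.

  start: (λ.0) ((λ.λ.1 0) (λ.0))
  [1] (λ.λ.1 0) (λ.0)
  [2] λ.(λ.0) 0
  [3] λ.0

Answer: normal form = λ.0  (in 3 steps)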